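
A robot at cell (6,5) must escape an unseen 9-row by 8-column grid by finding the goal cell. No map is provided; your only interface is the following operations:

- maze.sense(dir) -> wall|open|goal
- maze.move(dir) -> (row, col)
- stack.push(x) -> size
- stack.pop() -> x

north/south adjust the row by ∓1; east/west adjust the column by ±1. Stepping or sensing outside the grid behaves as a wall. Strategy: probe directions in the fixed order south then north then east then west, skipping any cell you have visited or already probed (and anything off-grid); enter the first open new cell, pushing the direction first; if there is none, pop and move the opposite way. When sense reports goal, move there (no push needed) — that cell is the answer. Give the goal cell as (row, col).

Act: maze.sense[dir→south]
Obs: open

Act: stack.push[x→south]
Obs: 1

Act: maze.move[dir→south]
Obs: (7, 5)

Act: maze.sense[dir→south]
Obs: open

Act: stack.push[x→south]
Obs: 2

Act: maze.move[dir→south]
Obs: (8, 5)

Act: maze.sense[dir→east]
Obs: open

Act: stack.push[x→east]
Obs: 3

Act: maze.move[dir→east]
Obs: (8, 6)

Act: maze.sense[dir→north]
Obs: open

Act: stack.push[x→north]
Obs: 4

Act: maze.move[dir→north]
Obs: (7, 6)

Act: maze.sense[dir→north]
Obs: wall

Act: maze.sense[dir→east]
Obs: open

Act: stack.push[x→east]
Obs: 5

Act: maze.move[dir→east]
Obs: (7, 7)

Act: maze.sense[dir→south]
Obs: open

Act: stack.push[x→south]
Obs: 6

Act: maze.move[dir→south]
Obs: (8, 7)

Act: stack.pop[]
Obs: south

Act: maze.move[dir→north]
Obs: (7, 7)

Act: maze.sense[dir→north]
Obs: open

Act: stack.push[x→north]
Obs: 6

Act: maze.move[dir→north]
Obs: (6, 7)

Act: maze.sense[dir→north]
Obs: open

Act: stack.push[x→north]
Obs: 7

Act: maze.move[dir→north]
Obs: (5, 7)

Act: maze.sense[dir→north]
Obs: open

Act: stack.push[x→north]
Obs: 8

Act: maze.move[dir→north]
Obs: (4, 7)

Act: maze.sense[dir→north]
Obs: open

Act: stack.push[x→north]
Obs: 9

Act: maze.move[dir→north]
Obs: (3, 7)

Act: maze.sense[dir→north]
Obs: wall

Act: maze.sense[dir→west]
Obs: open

Act: stack.push[x→west]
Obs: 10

Act: maze.move[dir→west]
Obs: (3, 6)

Act: maze.sense[dir→south]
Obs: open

Act: stack.push[x→south]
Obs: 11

Act: maze.move[dir→south]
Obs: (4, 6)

Act: maze.sense[dir→south]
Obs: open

Act: stack.push[x→south]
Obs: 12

Act: maze.move[dir→south]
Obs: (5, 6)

Act: maze.sense[dir→west]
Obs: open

Act: stack.push[x→west]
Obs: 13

Act: maze.move[dir→west]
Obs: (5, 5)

Act: maze.sense[dir→north]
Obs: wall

Act: maze.sense[dir→west]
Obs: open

Act: stack.push[x→west]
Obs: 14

Act: maze.move[dir→west]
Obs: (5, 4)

Act: maze.sense[dir→south]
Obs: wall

Act: maze.sense[dir→north]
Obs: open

Act: stack.push[x→north]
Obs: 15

Act: maze.move[dir→north]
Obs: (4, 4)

Act: maze.sense[dir→north]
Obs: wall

Act: maze.sense[dir→west]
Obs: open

Act: stack.push[x→west]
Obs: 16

Act: maze.move[dir→west]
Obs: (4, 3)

Act: maze.sense[dir→south]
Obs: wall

Act: maze.sense[dir→north]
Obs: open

Act: stack.push[x→north]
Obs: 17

Act: maze.move[dir→north]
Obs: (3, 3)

Act: maze.sense[dir→north]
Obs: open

Act: stack.push[x→north]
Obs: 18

Act: maze.move[dir→north]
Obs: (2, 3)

Act: maze.sense[dir→north]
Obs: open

Act: stack.push[x→north]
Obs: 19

Act: maze.move[dir→north]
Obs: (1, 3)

Act: maze.sense[dir→north]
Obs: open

Act: stack.push[x→north]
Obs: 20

Act: maze.move[dir→north]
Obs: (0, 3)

Act: maze.sense[dir→east]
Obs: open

Act: stack.push[x→east]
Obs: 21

Act: maze.move[dir→east]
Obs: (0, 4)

Act: maze.sense[dir→south]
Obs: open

Act: stack.push[x→south]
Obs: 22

Act: maze.move[dir→south]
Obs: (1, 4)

Act: maze.sense[dir→south]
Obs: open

Act: stack.push[x→south]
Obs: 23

Act: maze.move[dir→south]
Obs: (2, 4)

Act: maze.sense[dir→east]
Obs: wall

Act: stack.pop[]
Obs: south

Act: maze.move[dir→north]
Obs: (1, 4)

Act: maze.sense[dir→east]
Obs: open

Act: stack.push[x→east]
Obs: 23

Act: maze.move[dir→east]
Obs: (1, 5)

Act: maze.sense[dir→north]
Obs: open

Act: stack.push[x→north]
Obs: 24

Act: maze.move[dir→north]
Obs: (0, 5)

Act: maze.sense[dir→east]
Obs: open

Act: stack.push[x→east]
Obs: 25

Act: maze.move[dir→east]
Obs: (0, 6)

Act: maze.sense[dir→south]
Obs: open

Act: stack.push[x→south]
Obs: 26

Act: maze.move[dir→south]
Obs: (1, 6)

Act: maze.sense[dir→south]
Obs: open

Act: stack.push[x→south]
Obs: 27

Act: maze.move[dir→south]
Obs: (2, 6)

Act: stack.pop[]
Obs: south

Act: maze.move[dir→north]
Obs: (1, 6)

Act: maze.sense[dir→east]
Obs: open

Act: stack.push[x→east]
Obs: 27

Act: maze.move[dir→east]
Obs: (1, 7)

Act: maze.sense[dir→north]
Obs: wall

Act: stack.pop[]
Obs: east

Act: maze.move[dir→west]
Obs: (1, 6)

Act: stack.pop[]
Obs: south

Act: maze.move[dir→north]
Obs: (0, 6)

Act: stack.pop[]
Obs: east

Act: maze.move[dir→west]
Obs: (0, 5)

Act: stack.pop[]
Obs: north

Act: maze.move[dir→south]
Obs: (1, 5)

Act: stack.pop[]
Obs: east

Act: maze.move[dir→west]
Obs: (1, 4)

Act: stack.pop[]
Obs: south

Act: maze.move[dir→north]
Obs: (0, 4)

Act: stack.pop[]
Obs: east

Act: maze.move[dir→west]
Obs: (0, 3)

Act: maze.sense[dir→west]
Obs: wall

Act: stack.pop[]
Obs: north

Act: maze.move[dir→south]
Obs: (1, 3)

Act: maze.sense[dir→west]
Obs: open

Act: stack.push[x→west]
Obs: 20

Act: maze.move[dir→west]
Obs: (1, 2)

Act: maze.sense[dir→south]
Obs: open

Act: stack.push[x→south]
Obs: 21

Act: maze.move[dir→south]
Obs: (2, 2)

Act: maze.sense[dir→south]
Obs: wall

Act: maze.sense[dir→west]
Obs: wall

Act: stack.pop[]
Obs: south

Act: maze.move[dir→north]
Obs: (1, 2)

Act: maze.sense[dir→west]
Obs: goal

Act: maze.move[dir→west]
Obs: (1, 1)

Answer: (1, 1)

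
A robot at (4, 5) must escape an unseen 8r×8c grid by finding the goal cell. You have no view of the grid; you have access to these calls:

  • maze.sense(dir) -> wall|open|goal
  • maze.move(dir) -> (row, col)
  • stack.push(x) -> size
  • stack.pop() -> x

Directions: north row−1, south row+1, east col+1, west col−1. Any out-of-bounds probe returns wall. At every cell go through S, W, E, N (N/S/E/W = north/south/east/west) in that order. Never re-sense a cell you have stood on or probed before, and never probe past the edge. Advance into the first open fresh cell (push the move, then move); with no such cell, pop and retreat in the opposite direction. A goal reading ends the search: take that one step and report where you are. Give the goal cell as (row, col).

;; maze.sense(dir='south') -> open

;; stack.push(x='south') -> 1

;; maze.move(dir='south') -> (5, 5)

;; maze.sense(dir='south') -> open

;; stack.push(x='south') -> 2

;; maze.move(dir='south') -> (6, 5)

;; maze.sense(dir='south') -> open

;; stack.push(x='south') -> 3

;; maze.move(dir='south') -> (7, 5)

;; maze.sense(dir='west') -> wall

;; maze.sense(dir='east') -> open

;; stack.push(x='east') -> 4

;; maze.move(dir='east') -> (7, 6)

;; maze.sense(dir='east') -> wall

;; maze.sense(dir='north') -> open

;; stack.push(x='north') -> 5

;; maze.move(dir='north') -> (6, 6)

;; maze.sense(dir='east') -> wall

;; maze.sense(dir='north') -> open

;; stack.push(x='north') -> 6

;; maze.move(dir='north') -> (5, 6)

;; maze.sense(dir='east') -> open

;; stack.push(x='east') -> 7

;; maze.move(dir='east') -> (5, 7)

;; maze.sense(dir='north') -> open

;; stack.push(x='north') -> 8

;; maze.move(dir='north') -> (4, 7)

;; maze.sense(dir='west') -> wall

;; maze.sense(dir='north') -> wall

;; stack.pop() -> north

;; maze.move(dir='south') -> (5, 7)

;; stack.pop() -> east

;; maze.move(dir='west') -> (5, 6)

;; stack.pop() -> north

;; maze.move(dir='south') -> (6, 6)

;; stack.pop() -> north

;; maze.move(dir='south') -> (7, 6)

;; stack.pop() -> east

;; maze.move(dir='west') -> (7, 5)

;; stack.pop() -> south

;; maze.move(dir='north') -> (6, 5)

;; maze.sense(dir='west') -> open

;; stack.push(x='west') -> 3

;; maze.move(dir='west') -> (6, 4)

;; maze.sense(dir='west') -> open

;; stack.push(x='west') -> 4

;; maze.move(dir='west') -> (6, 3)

;; maze.sense(dir='south') -> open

;; stack.push(x='south') -> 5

;; maze.move(dir='south') -> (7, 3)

;; maze.sense(dir='west') -> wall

;; stack.pop() -> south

;; maze.move(dir='north') -> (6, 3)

;; maze.sense(dir='west') -> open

;; stack.push(x='west') -> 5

;; maze.move(dir='west') -> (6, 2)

;; maze.sense(dir='west') -> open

;; stack.push(x='west') -> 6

;; maze.move(dir='west') -> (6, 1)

;; maze.sense(dir='south') -> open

;; stack.push(x='south') -> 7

;; maze.move(dir='south') -> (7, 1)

;; maze.sense(dir='west') -> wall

;; stack.pop() -> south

;; maze.move(dir='north') -> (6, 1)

;; maze.sense(dir='west') -> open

;; stack.push(x='west') -> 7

;; maze.move(dir='west') -> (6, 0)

;; maze.sense(dir='north') -> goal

;; maze.move(dir='north') -> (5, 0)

Answer: (5, 0)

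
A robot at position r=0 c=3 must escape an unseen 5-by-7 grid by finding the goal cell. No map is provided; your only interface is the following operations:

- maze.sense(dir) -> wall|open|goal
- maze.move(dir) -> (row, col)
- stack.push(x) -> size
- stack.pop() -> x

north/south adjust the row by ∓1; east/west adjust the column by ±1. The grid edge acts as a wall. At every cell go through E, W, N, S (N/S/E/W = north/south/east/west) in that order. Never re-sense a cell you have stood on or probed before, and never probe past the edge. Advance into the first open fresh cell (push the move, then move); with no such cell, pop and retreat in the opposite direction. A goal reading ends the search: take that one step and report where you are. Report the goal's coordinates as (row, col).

Act: maze.sense[dir: east]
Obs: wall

Act: maze.sense[dir: west]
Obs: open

Act: stack.push[x: west]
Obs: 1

Act: maze.move[dir: west]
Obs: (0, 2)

Act: maze.sense[dir: west]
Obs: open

Act: stack.push[x: west]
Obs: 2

Act: maze.move[dir: west]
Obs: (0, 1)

Act: maze.sense[dir: west]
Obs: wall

Act: maze.sense[dir: south]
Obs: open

Act: stack.push[x: south]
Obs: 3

Act: maze.move[dir: south]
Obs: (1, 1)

Act: maze.sense[dir: east]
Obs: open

Act: stack.push[x: east]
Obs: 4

Act: maze.move[dir: east]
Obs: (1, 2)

Act: maze.sense[dir: east]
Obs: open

Act: stack.push[x: east]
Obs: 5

Act: maze.move[dir: east]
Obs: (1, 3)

Act: maze.sense[dir: east]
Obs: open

Act: stack.push[x: east]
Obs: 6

Act: maze.move[dir: east]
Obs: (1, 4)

Act: maze.sense[dir: east]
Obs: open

Act: stack.push[x: east]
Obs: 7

Act: maze.move[dir: east]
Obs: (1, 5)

Act: maze.sense[dir: east]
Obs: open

Act: stack.push[x: east]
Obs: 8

Act: maze.move[dir: east]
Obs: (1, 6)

Act: maze.sense[dir: north]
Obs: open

Act: stack.push[x: north]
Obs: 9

Act: maze.move[dir: north]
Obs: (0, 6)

Act: maze.sense[dir: west]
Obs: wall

Act: stack.pop[]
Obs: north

Act: maze.move[dir: south]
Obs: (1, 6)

Act: maze.sense[dir: south]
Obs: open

Act: stack.push[x: south]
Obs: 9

Act: maze.move[dir: south]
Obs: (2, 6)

Act: maze.sense[dir: west]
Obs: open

Act: stack.push[x: west]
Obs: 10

Act: maze.move[dir: west]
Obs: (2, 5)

Act: maze.sense[dir: west]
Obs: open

Act: stack.push[x: west]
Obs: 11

Act: maze.move[dir: west]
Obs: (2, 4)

Act: maze.sense[dir: west]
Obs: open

Act: stack.push[x: west]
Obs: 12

Act: maze.move[dir: west]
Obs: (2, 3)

Act: maze.sense[dir: west]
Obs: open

Act: stack.push[x: west]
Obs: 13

Act: maze.move[dir: west]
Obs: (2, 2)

Act: maze.sense[dir: west]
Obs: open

Act: stack.push[x: west]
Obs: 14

Act: maze.move[dir: west]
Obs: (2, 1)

Act: maze.sense[dir: west]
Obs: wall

Act: maze.sense[dir: south]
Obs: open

Act: stack.push[x: south]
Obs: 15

Act: maze.move[dir: south]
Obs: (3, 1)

Act: maze.sense[dir: east]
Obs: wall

Act: maze.sense[dir: west]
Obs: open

Act: stack.push[x: west]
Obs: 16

Act: maze.move[dir: west]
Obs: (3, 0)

Act: maze.sense[dir: south]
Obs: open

Act: stack.push[x: south]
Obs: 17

Act: maze.move[dir: south]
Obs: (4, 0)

Act: maze.sense[dir: east]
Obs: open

Act: stack.push[x: east]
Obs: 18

Act: maze.move[dir: east]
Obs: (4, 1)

Act: maze.sense[dir: east]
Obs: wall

Act: stack.pop[]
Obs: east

Act: maze.move[dir: west]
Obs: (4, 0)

Act: stack.pop[]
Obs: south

Act: maze.move[dir: north]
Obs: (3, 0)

Act: stack.pop[]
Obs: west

Act: maze.move[dir: east]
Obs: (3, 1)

Act: stack.pop[]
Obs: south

Act: maze.move[dir: north]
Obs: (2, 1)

Act: stack.pop[]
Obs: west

Act: maze.move[dir: east]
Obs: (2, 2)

Act: stack.pop[]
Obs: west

Act: maze.move[dir: east]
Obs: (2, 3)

Act: maze.sense[dir: south]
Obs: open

Act: stack.push[x: south]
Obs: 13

Act: maze.move[dir: south]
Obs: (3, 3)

Act: maze.sense[dir: east]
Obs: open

Act: stack.push[x: east]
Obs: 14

Act: maze.move[dir: east]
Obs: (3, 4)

Act: maze.sense[dir: east]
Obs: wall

Act: maze.sense[dir: south]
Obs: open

Act: stack.push[x: south]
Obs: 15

Act: maze.move[dir: south]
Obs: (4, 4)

Act: maze.sense[dir: east]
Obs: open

Act: stack.push[x: east]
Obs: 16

Act: maze.move[dir: east]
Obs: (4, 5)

Act: maze.sense[dir: east]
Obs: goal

Act: maze.move[dir: east]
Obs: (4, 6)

Answer: (4, 6)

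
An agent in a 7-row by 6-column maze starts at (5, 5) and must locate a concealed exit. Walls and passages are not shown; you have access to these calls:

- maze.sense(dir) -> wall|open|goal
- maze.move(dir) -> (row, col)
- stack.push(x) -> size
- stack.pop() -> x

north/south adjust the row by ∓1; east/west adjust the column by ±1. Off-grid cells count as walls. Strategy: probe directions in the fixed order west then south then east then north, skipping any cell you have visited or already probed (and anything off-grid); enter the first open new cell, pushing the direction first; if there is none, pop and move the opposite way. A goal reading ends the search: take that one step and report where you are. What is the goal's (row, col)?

Do: maze.sense[dir=west]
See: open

Do: stack.push[x=west]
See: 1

Do: maze.move[dir=west]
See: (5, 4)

Do: maze.sense[dir=west]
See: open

Do: stack.push[x=west]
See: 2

Do: maze.move[dir=west]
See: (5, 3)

Do: maze.sense[dir=west]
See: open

Do: stack.push[x=west]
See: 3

Do: maze.move[dir=west]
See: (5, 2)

Do: maze.sense[dir=west]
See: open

Do: stack.push[x=west]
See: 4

Do: maze.move[dir=west]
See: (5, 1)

Do: maze.sense[dir=west]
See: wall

Do: maze.sense[dir=south]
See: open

Do: stack.push[x=south]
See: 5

Do: maze.move[dir=south]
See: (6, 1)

Do: maze.sense[dir=west]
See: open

Do: stack.push[x=west]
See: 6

Do: maze.move[dir=west]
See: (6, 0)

Do: stack.pop[]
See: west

Do: maze.move[dir=east]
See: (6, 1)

Do: maze.sense[dir=east]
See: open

Do: stack.push[x=east]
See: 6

Do: maze.move[dir=east]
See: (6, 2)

Do: maze.sense[dir=east]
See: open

Do: stack.push[x=east]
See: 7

Do: maze.move[dir=east]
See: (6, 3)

Do: maze.sense[dir=east]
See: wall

Do: stack.pop[]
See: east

Do: maze.move[dir=west]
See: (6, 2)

Do: stack.pop[]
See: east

Do: maze.move[dir=west]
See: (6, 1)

Do: stack.pop[]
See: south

Do: maze.move[dir=north]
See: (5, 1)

Do: maze.sense[dir=north]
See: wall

Do: stack.pop[]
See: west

Do: maze.move[dir=east]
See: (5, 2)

Do: maze.sense[dir=north]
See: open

Do: stack.push[x=north]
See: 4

Do: maze.move[dir=north]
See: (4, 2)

Do: maze.sense[dir=east]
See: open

Do: stack.push[x=east]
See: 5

Do: maze.move[dir=east]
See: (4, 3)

Do: maze.sense[dir=east]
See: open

Do: stack.push[x=east]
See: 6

Do: maze.move[dir=east]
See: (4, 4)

Do: maze.sense[dir=east]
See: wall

Do: maze.sense[dir=north]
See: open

Do: stack.push[x=north]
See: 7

Do: maze.move[dir=north]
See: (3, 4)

Do: maze.sense[dir=west]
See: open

Do: stack.push[x=west]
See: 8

Do: maze.move[dir=west]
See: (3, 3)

Do: maze.sense[dir=west]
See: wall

Do: maze.sense[dir=north]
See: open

Do: stack.push[x=north]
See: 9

Do: maze.move[dir=north]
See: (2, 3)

Do: maze.sense[dir=west]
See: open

Do: stack.push[x=west]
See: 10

Do: maze.move[dir=west]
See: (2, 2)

Do: maze.sense[dir=west]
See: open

Do: stack.push[x=west]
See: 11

Do: maze.move[dir=west]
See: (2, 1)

Do: maze.sense[dir=west]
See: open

Do: stack.push[x=west]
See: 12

Do: maze.move[dir=west]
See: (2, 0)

Do: maze.sense[dir=south]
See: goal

Do: maze.move[dir=south]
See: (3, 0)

Answer: (3, 0)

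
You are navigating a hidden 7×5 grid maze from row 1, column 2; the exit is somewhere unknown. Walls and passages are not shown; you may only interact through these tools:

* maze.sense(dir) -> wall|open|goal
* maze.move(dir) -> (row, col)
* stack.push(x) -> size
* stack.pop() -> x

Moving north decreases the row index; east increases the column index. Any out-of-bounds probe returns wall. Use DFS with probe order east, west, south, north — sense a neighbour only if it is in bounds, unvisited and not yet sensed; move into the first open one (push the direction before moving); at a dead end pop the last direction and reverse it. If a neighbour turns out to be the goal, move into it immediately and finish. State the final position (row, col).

·→ maze.sense(dir: east)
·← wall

·→ maze.sense(dir: west)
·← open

·→ stack.push(x: west)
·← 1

·→ maze.move(dir: west)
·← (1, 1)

·→ maze.sense(dir: west)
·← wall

·→ maze.sense(dir: south)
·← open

·→ stack.push(x: south)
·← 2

·→ maze.move(dir: south)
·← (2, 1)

·→ maze.sense(dir: east)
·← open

·→ stack.push(x: east)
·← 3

·→ maze.move(dir: east)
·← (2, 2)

·→ maze.sense(dir: east)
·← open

·→ stack.push(x: east)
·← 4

·→ maze.move(dir: east)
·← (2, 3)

·→ maze.sense(dir: east)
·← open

·→ stack.push(x: east)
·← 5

·→ maze.move(dir: east)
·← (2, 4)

·→ maze.sense(dir: south)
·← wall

·→ maze.sense(dir: north)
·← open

·→ stack.push(x: north)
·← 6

·→ maze.move(dir: north)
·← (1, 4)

·→ maze.sense(dir: north)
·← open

·→ stack.push(x: north)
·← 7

·→ maze.move(dir: north)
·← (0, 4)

·→ maze.sense(dir: west)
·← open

·→ stack.push(x: west)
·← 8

·→ maze.move(dir: west)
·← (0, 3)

·→ maze.sense(dir: west)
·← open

·→ stack.push(x: west)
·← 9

·→ maze.move(dir: west)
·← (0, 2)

·→ maze.sense(dir: west)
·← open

·→ stack.push(x: west)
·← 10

·→ maze.move(dir: west)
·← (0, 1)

·→ maze.sense(dir: west)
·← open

·→ stack.push(x: west)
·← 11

·→ maze.move(dir: west)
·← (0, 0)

·→ stack.pop()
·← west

·→ maze.move(dir: east)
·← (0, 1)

·→ stack.pop()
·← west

·→ maze.move(dir: east)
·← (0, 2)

·→ stack.pop()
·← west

·→ maze.move(dir: east)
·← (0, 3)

·→ stack.pop()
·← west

·→ maze.move(dir: east)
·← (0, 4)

·→ stack.pop()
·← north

·→ maze.move(dir: south)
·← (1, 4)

·→ stack.pop()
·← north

·→ maze.move(dir: south)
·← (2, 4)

·→ stack.pop()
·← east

·→ maze.move(dir: west)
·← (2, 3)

·→ maze.sense(dir: south)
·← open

·→ stack.push(x: south)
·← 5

·→ maze.move(dir: south)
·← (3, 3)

·→ maze.sense(dir: west)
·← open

·→ stack.push(x: west)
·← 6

·→ maze.move(dir: west)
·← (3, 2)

·→ maze.sense(dir: west)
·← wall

·→ maze.sense(dir: south)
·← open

·→ stack.push(x: south)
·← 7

·→ maze.move(dir: south)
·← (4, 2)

·→ maze.sense(dir: east)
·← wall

·→ maze.sense(dir: west)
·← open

·→ stack.push(x: west)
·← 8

·→ maze.move(dir: west)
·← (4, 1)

·→ maze.sense(dir: west)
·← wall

·→ maze.sense(dir: south)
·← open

·→ stack.push(x: south)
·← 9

·→ maze.move(dir: south)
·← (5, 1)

·→ maze.sense(dir: east)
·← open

·→ stack.push(x: east)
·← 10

·→ maze.move(dir: east)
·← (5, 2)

·→ maze.sense(dir: east)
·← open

·→ stack.push(x: east)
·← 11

·→ maze.move(dir: east)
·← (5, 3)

·→ maze.sense(dir: east)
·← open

·→ stack.push(x: east)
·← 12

·→ maze.move(dir: east)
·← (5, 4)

·→ maze.sense(dir: south)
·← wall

·→ maze.sense(dir: north)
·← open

·→ stack.push(x: north)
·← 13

·→ maze.move(dir: north)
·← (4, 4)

·→ stack.pop()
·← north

·→ maze.move(dir: south)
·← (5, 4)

·→ stack.pop()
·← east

·→ maze.move(dir: west)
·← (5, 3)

·→ maze.sense(dir: south)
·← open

·→ stack.push(x: south)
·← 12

·→ maze.move(dir: south)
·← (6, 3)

·→ maze.sense(dir: west)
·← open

·→ stack.push(x: west)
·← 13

·→ maze.move(dir: west)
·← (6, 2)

·→ maze.sense(dir: west)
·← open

·→ stack.push(x: west)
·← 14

·→ maze.move(dir: west)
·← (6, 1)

·→ maze.sense(dir: west)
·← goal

·→ maze.move(dir: west)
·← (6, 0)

Answer: (6, 0)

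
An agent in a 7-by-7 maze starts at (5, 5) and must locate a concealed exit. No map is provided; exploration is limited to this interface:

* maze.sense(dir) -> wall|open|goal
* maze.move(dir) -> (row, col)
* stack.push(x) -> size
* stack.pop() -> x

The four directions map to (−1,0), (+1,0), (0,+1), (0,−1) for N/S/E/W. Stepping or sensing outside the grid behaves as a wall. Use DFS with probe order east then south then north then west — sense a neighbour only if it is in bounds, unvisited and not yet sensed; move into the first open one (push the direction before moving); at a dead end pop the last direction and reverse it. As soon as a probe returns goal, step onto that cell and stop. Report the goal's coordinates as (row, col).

I use sense(east), and see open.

I invoke push(east), and see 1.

Next I call move(east), giving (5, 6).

Using sense(south), and get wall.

I try sense(north), yielding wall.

Then pop, → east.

I invoke move(west), giving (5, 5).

Then sense(south), giving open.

Next I call push(south), which returns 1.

I run move(south), giving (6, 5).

I use sense(west), and get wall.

Using pop(), → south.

Calling move(north), and see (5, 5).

Next I call sense(north), yielding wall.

Invoking sense(west), — result: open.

Next I call push(west), and see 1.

Then move(west), : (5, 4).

Then sense(north), and see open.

Using push(north), yielding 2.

Now I run move(north), which returns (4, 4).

Next I call sense(north), which returns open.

Next I call push(north), → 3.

Invoking move(north), and observe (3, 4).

Now I run sense(east), — result: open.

I run push(east), — result: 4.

I use move(east), and observe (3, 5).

Now I run sense(east), — result: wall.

I use sense(north), : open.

Calling push(north), and observe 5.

I run move(north), giving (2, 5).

Using sense(east), : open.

Then push(east), yielding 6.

Using move(east), which returns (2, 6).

I invoke sense(north), and get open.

Invoking push(north), yielding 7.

Using move(north), giving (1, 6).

Calling sense(north), and get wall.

Then sense(west), which returns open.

Then push(west), : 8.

Now I run move(west), yielding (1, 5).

Now I run sense(north), giving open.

Now I run push(north), — result: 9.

Now I run move(north), → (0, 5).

I run sense(west), which returns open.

I use push(west), : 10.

Calling move(west), and observe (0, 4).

I use sense(south), : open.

Next I call push(south), : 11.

I try move(south), : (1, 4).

I try sense(south), yielding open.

I invoke push(south), and get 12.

I use move(south), — result: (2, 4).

Then sense(west), and see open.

I invoke push(west), and get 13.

Next I call move(west), yielding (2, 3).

Now I run sense(south), → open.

Next I call push(south), which returns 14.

I use move(south), — result: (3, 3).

I run sense(south), and see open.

I invoke push(south), yielding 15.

I use move(south), and get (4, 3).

Calling sense(south), — result: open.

Invoking push(south), : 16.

Invoking move(south), and observe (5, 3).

Then sense(south), and observe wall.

I try sense(west), — result: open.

Invoking push(west), and see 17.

I run move(west), and observe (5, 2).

I call sense(south), and see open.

I invoke push(south), and get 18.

Invoking move(south), yielding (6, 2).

I try sense(west), which returns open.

I use push(west), — result: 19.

I run move(west), → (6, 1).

Calling sense(north), and observe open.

Then push(north), which returns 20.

Calling move(north), : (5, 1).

I run sense(north), yielding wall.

Now I run sense(west), → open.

I run push(west), and see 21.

I use move(west), which returns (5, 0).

I use sense(south), yielding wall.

Calling sense(north), → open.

I try push(north), giving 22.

Now I run move(north), and get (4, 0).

Using sense(north), and observe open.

Using push(north), which returns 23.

Calling move(north), : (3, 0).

I call sense(east), : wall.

I run sense(north), which returns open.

I run push(north), yielding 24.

I use move(north), — result: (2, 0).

Then sense(east), and get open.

Then push(east), → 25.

I invoke move(east), yielding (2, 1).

Next I call sense(east), : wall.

I invoke sense(north), — result: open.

Using push(north), giving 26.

Invoking move(north), and observe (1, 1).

Now I run sense(east), giving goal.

Using move(east), which returns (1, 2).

Answer: (1, 2)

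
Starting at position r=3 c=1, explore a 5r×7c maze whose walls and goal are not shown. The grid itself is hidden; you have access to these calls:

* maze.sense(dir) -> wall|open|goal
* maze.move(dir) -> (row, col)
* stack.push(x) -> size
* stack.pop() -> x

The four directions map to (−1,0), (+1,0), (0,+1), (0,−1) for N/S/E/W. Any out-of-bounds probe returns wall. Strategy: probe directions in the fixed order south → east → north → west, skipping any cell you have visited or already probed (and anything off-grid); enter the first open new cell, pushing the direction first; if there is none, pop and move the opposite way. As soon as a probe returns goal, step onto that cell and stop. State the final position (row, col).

·→ maze.sense(dir→south)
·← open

·→ stack.push(x→south)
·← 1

·→ maze.move(dir→south)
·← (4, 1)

·→ maze.sense(dir→east)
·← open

·→ stack.push(x→east)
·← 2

·→ maze.move(dir→east)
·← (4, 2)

·→ maze.sense(dir→east)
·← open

·→ stack.push(x→east)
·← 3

·→ maze.move(dir→east)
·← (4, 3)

·→ maze.sense(dir→east)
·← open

·→ stack.push(x→east)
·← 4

·→ maze.move(dir→east)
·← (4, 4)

·→ maze.sense(dir→east)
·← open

·→ stack.push(x→east)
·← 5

·→ maze.move(dir→east)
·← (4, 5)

·→ maze.sense(dir→east)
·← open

·→ stack.push(x→east)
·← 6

·→ maze.move(dir→east)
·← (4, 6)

·→ maze.sense(dir→north)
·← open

·→ stack.push(x→north)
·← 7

·→ maze.move(dir→north)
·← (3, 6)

·→ maze.sense(dir→north)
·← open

·→ stack.push(x→north)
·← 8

·→ maze.move(dir→north)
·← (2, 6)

·→ maze.sense(dir→north)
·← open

·→ stack.push(x→north)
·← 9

·→ maze.move(dir→north)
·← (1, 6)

·→ maze.sense(dir→north)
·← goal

·→ maze.move(dir→north)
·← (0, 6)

Answer: (0, 6)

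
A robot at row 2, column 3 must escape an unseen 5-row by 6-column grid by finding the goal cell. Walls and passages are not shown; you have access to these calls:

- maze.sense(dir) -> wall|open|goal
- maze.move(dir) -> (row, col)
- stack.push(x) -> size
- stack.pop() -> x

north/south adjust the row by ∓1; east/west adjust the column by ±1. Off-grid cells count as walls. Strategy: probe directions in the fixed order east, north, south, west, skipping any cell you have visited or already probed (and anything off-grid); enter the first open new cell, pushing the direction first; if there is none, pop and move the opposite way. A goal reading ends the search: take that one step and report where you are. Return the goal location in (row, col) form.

I run maze.sense on east, — result: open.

I call stack.push on east, — result: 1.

Using maze.move on east, and see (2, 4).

I try maze.sense on east, — result: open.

I invoke stack.push on east, and see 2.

Next I call maze.move on east, → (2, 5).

Invoking maze.sense on north, and get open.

Using stack.push on north, : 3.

I run maze.move on north, and see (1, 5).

Then maze.sense on north, → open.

I use stack.push on north, which returns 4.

I invoke maze.move on north, and get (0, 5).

Next I call maze.sense on west, and see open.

I invoke stack.push on west, and see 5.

I try maze.move on west, and observe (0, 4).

I try maze.sense on south, yielding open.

I invoke stack.push on south, and observe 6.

Invoking maze.move on south, which returns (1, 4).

Next I call maze.sense on west, and observe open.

Using stack.push on west, giving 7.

I run maze.move on west, which returns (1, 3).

I try maze.sense on north, which returns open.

Next I call stack.push on north, and observe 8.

Now I run maze.move on north, yielding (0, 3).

I try maze.sense on west, and see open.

I invoke stack.push on west, yielding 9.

Then maze.move on west, and get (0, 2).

I try maze.sense on south, → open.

I run stack.push on south, and observe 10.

Now I run maze.move on south, giving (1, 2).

I try maze.sense on south, which returns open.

I try stack.push on south, and see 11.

I invoke maze.move on south, and observe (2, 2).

Using maze.sense on south, and see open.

I run stack.push on south, → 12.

I invoke maze.move on south, yielding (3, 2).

I use maze.sense on east, giving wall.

I invoke maze.sense on south, → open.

Calling stack.push on south, → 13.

I invoke maze.move on south, yielding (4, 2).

Then maze.sense on east, and see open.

I call stack.push on east, and see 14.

I call maze.move on east, which returns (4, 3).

I use maze.sense on east, : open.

Next I call stack.push on east, and get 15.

I invoke maze.move on east, which returns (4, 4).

I run maze.sense on east, and see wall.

I call maze.sense on north, giving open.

I try stack.push on north, — result: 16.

I try maze.move on north, and get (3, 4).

I try maze.sense on east, → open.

Using stack.push on east, and observe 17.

Next I call maze.move on east, and observe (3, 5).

Next I call stack.pop, → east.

I use maze.move on west, yielding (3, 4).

Now I run stack.pop(), giving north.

Invoking maze.move on south, : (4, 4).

Calling stack.pop(), giving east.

Now I run maze.move on west, : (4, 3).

I use stack.pop(), yielding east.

I use maze.move on west, → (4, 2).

Calling maze.sense on west, which returns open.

I use stack.push on west, which returns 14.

Using maze.move on west, giving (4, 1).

Then maze.sense on north, — result: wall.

I try maze.sense on west, : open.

Calling stack.push on west, — result: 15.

I use maze.move on west, which returns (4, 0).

I use maze.sense on north, : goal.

I call maze.move on north, giving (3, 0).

Answer: (3, 0)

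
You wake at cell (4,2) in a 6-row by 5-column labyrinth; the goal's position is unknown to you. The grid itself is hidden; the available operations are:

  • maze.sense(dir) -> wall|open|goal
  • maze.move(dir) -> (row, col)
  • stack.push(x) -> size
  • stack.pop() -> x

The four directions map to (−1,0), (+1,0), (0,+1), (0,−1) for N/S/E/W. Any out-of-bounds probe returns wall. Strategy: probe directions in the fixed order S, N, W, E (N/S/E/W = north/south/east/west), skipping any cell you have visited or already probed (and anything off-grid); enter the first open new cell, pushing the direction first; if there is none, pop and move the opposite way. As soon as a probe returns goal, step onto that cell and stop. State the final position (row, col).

$ maze.sense dir=south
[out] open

$ stack.push x=south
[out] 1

$ maze.move dir=south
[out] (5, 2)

$ maze.sense dir=west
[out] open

$ stack.push x=west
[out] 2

$ maze.move dir=west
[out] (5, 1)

$ maze.sense dir=north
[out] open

$ stack.push x=north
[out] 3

$ maze.move dir=north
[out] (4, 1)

$ maze.sense dir=north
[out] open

$ stack.push x=north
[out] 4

$ maze.move dir=north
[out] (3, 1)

$ maze.sense dir=north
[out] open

$ stack.push x=north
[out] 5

$ maze.move dir=north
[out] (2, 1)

$ maze.sense dir=north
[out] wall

$ maze.sense dir=west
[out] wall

$ maze.sense dir=east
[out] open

$ stack.push x=east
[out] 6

$ maze.move dir=east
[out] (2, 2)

$ maze.sense dir=south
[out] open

$ stack.push x=south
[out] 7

$ maze.move dir=south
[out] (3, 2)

$ maze.sense dir=east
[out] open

$ stack.push x=east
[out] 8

$ maze.move dir=east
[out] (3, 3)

$ maze.sense dir=south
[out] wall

$ maze.sense dir=north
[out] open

$ stack.push x=north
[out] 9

$ maze.move dir=north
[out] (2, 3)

$ maze.sense dir=north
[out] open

$ stack.push x=north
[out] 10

$ maze.move dir=north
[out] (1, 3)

$ maze.sense dir=north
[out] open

$ stack.push x=north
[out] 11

$ maze.move dir=north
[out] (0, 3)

$ maze.sense dir=west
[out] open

$ stack.push x=west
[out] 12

$ maze.move dir=west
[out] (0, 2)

$ maze.sense dir=south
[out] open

$ stack.push x=south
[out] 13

$ maze.move dir=south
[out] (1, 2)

$ stack.pop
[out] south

$ maze.move dir=north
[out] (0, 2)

$ maze.sense dir=west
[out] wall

$ stack.pop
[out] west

$ maze.move dir=east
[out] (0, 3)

$ maze.sense dir=east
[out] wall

$ stack.pop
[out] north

$ maze.move dir=south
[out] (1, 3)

$ maze.sense dir=east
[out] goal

$ maze.move dir=east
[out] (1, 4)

Answer: (1, 4)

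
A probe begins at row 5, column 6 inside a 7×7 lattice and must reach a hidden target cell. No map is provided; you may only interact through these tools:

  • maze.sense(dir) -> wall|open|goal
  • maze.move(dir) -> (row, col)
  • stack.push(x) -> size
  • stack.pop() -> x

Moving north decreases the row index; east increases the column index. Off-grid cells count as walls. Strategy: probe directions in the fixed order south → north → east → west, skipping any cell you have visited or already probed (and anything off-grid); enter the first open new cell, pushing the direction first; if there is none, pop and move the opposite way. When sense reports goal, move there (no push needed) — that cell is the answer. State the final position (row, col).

→ sense(dir→south)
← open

→ push(x→south)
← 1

→ move(dir→south)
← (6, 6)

→ sense(dir→west)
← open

→ push(x→west)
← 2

→ move(dir→west)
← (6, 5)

→ sense(dir→north)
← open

→ push(x→north)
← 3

→ move(dir→north)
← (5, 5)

→ sense(dir→north)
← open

→ push(x→north)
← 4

→ move(dir→north)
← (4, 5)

→ sense(dir→north)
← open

→ push(x→north)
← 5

→ move(dir→north)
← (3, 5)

→ sense(dir→north)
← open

→ push(x→north)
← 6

→ move(dir→north)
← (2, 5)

→ sense(dir→north)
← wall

→ sense(dir→east)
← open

→ push(x→east)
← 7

→ move(dir→east)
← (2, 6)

→ sense(dir→south)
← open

→ push(x→south)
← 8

→ move(dir→south)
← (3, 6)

→ sense(dir→south)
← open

→ push(x→south)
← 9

→ move(dir→south)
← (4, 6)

→ pop()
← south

→ move(dir→north)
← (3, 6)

→ pop()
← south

→ move(dir→north)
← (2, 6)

→ sense(dir→north)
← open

→ push(x→north)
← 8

→ move(dir→north)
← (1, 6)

→ sense(dir→north)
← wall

→ pop()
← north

→ move(dir→south)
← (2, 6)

→ pop()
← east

→ move(dir→west)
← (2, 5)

→ sense(dir→west)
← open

→ push(x→west)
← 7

→ move(dir→west)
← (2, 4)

→ sense(dir→south)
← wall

→ sense(dir→north)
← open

→ push(x→north)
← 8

→ move(dir→north)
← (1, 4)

→ sense(dir→north)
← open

→ push(x→north)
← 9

→ move(dir→north)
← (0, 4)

→ sense(dir→east)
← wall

→ sense(dir→west)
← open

→ push(x→west)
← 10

→ move(dir→west)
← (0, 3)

→ sense(dir→south)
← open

→ push(x→south)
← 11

→ move(dir→south)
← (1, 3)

→ sense(dir→south)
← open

→ push(x→south)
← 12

→ move(dir→south)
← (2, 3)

→ sense(dir→south)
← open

→ push(x→south)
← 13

→ move(dir→south)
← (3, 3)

→ sense(dir→south)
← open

→ push(x→south)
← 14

→ move(dir→south)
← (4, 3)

→ sense(dir→south)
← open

→ push(x→south)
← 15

→ move(dir→south)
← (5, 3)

→ sense(dir→south)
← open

→ push(x→south)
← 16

→ move(dir→south)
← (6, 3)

→ sense(dir→east)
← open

→ push(x→east)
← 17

→ move(dir→east)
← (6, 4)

→ sense(dir→north)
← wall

→ pop()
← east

→ move(dir→west)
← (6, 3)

→ sense(dir→west)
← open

→ push(x→west)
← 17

→ move(dir→west)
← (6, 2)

→ sense(dir→north)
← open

→ push(x→north)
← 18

→ move(dir→north)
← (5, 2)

→ sense(dir→north)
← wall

→ sense(dir→west)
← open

→ push(x→west)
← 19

→ move(dir→west)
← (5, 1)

→ sense(dir→south)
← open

→ push(x→south)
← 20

→ move(dir→south)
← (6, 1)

→ sense(dir→west)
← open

→ push(x→west)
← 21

→ move(dir→west)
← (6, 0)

→ sense(dir→north)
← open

→ push(x→north)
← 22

→ move(dir→north)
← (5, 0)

→ sense(dir→north)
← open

→ push(x→north)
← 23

→ move(dir→north)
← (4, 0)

→ sense(dir→north)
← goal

→ move(dir→north)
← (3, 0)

Answer: (3, 0)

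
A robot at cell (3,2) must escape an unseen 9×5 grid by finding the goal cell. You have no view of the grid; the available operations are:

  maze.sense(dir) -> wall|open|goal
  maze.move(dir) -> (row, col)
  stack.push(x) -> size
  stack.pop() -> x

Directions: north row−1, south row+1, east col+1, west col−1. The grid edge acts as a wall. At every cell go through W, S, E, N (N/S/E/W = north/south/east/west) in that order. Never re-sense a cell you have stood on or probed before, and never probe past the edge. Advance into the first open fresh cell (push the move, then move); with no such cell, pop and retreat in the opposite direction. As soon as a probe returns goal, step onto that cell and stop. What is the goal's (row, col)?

I use maze.sense on west, → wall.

Then maze.sense on south, and observe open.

I use stack.push on south, and observe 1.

I invoke maze.move on south, and get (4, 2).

Invoking maze.sense on west, → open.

Invoking stack.push on west, → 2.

Next I call maze.move on west, — result: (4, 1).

Calling maze.sense on west, and see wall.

I run maze.sense on south, and observe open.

I call stack.push on south, and see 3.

Next I call maze.move on south, — result: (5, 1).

Then maze.sense on west, and observe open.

Then stack.push on west, yielding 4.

Then maze.move on west, and get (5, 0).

Now I run maze.sense on south, — result: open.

Next I call stack.push on south, and get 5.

Now I run maze.move on south, and see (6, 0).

Now I run maze.sense on south, and get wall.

I invoke maze.sense on east, and see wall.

Calling stack.pop(), → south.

I try maze.move on north, giving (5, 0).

Then stack.pop, → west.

Using maze.move on east, : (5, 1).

I invoke maze.sense on east, : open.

I try stack.push on east, yielding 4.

I try maze.move on east, giving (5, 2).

Next I call maze.sense on south, — result: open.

I invoke stack.push on south, — result: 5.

Calling maze.move on south, giving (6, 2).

I try maze.sense on south, — result: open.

Invoking stack.push on south, and get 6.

I run maze.move on south, — result: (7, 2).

Now I run maze.sense on west, → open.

I try stack.push on west, → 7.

Using maze.move on west, giving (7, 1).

Next I call maze.sense on south, and see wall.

Then stack.pop(), giving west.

Now I run maze.move on east, — result: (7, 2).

I call maze.sense on south, : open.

I try stack.push on south, — result: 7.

Then maze.move on south, and observe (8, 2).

Now I run maze.sense on east, — result: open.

Next I call stack.push on east, giving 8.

Calling maze.move on east, which returns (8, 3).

Next I call maze.sense on east, which returns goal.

Using maze.move on east, which returns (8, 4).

Answer: (8, 4)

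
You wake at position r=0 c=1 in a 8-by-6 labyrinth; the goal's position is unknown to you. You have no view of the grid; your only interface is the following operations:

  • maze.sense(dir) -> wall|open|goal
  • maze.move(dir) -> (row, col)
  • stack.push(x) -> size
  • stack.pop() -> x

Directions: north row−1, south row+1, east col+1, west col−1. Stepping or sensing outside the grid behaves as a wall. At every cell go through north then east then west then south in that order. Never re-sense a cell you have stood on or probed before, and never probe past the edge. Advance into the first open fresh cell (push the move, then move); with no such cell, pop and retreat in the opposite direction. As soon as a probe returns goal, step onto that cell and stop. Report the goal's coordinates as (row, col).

# maze.sense(dir=east) -> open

# stack.push(x=east) -> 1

# maze.move(dir=east) -> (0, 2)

# maze.sense(dir=east) -> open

# stack.push(x=east) -> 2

# maze.move(dir=east) -> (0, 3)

# maze.sense(dir=east) -> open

# stack.push(x=east) -> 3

# maze.move(dir=east) -> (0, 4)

# maze.sense(dir=east) -> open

# stack.push(x=east) -> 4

# maze.move(dir=east) -> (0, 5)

# maze.sense(dir=south) -> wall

# stack.pop() -> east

# maze.move(dir=west) -> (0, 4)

# maze.sense(dir=south) -> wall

# stack.pop() -> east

# maze.move(dir=west) -> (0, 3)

# maze.sense(dir=south) -> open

# stack.push(x=south) -> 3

# maze.move(dir=south) -> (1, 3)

# maze.sense(dir=west) -> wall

# maze.sense(dir=south) -> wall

# stack.pop() -> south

# maze.move(dir=north) -> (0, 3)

# stack.pop() -> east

# maze.move(dir=west) -> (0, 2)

# stack.pop() -> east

# maze.move(dir=west) -> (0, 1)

# maze.sense(dir=west) -> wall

# maze.sense(dir=south) -> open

# stack.push(x=south) -> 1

# maze.move(dir=south) -> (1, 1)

# maze.sense(dir=west) -> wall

# maze.sense(dir=south) -> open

# stack.push(x=south) -> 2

# maze.move(dir=south) -> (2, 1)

# maze.sense(dir=east) -> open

# stack.push(x=east) -> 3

# maze.move(dir=east) -> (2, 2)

# maze.sense(dir=south) -> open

# stack.push(x=south) -> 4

# maze.move(dir=south) -> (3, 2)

# maze.sense(dir=east) -> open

# stack.push(x=east) -> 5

# maze.move(dir=east) -> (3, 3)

# maze.sense(dir=east) -> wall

# maze.sense(dir=south) -> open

# stack.push(x=south) -> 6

# maze.move(dir=south) -> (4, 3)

# maze.sense(dir=east) -> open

# stack.push(x=east) -> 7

# maze.move(dir=east) -> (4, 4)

# maze.sense(dir=east) -> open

# stack.push(x=east) -> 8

# maze.move(dir=east) -> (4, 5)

# maze.sense(dir=north) -> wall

# maze.sense(dir=south) -> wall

# stack.pop() -> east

# maze.move(dir=west) -> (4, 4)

# maze.sense(dir=south) -> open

# stack.push(x=south) -> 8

# maze.move(dir=south) -> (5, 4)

# maze.sense(dir=west) -> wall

# maze.sense(dir=south) -> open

# stack.push(x=south) -> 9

# maze.move(dir=south) -> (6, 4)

# maze.sense(dir=east) -> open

# stack.push(x=east) -> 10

# maze.move(dir=east) -> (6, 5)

# maze.sense(dir=south) -> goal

# maze.move(dir=south) -> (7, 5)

Answer: (7, 5)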